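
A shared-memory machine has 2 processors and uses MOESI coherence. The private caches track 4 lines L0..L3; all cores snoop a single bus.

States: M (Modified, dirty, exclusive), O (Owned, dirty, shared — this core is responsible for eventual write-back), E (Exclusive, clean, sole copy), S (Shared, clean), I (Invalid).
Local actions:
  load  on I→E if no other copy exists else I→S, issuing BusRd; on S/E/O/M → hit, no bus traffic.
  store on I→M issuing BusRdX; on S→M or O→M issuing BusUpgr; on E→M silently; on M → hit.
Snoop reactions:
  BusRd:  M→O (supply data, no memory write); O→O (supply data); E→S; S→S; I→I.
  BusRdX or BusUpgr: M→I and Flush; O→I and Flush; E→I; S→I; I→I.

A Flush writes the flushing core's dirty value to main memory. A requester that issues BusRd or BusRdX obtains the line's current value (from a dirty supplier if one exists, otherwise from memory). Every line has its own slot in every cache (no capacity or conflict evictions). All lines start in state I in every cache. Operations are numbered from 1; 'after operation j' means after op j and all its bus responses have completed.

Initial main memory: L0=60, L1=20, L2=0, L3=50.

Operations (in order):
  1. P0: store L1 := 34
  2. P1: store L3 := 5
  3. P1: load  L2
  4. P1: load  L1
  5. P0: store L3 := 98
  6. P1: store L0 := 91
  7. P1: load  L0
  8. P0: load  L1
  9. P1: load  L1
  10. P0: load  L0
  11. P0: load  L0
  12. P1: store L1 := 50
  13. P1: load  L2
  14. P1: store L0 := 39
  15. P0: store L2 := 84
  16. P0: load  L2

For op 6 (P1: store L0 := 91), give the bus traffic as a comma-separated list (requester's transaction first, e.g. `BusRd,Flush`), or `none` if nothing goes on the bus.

1. P0: store L1 := 34  bus=[BusRdX]  L1: P0=M P1=I  mem[L1]=20
2. P1: store L3 := 5  bus=[BusRdX]  L3: P0=I P1=M  mem[L3]=50
3. P1: load  L2  bus=[BusRd]  L2: P0=I P1=E  mem[L2]=0
4. P1: load  L1  bus=[BusRd]  L1: P0=O P1=S  mem[L1]=20
5. P0: store L3 := 98  bus=[BusRdX,Flush]  L3: P0=M P1=I  mem[L3]=5
6. P1: store L0 := 91  bus=[BusRdX]  L0: P0=I P1=M  mem[L0]=60
7. P1: load  L0  bus=[-]  L0: P0=I P1=M  mem[L0]=60
8. P0: load  L1  bus=[-]  L1: P0=O P1=S  mem[L1]=20
9. P1: load  L1  bus=[-]  L1: P0=O P1=S  mem[L1]=20
10. P0: load  L0  bus=[BusRd]  L0: P0=S P1=O  mem[L0]=60
11. P0: load  L0  bus=[-]  L0: P0=S P1=O  mem[L0]=60
12. P1: store L1 := 50  bus=[BusUpgr,Flush]  L1: P0=I P1=M  mem[L1]=34
13. P1: load  L2  bus=[-]  L2: P0=I P1=E  mem[L2]=0
14. P1: store L0 := 39  bus=[BusUpgr]  L0: P0=I P1=M  mem[L0]=60
15. P0: store L2 := 84  bus=[BusRdX]  L2: P0=M P1=I  mem[L2]=0
16. P0: load  L2  bus=[-]  L2: P0=M P1=I  mem[L2]=0

bus = BusRdX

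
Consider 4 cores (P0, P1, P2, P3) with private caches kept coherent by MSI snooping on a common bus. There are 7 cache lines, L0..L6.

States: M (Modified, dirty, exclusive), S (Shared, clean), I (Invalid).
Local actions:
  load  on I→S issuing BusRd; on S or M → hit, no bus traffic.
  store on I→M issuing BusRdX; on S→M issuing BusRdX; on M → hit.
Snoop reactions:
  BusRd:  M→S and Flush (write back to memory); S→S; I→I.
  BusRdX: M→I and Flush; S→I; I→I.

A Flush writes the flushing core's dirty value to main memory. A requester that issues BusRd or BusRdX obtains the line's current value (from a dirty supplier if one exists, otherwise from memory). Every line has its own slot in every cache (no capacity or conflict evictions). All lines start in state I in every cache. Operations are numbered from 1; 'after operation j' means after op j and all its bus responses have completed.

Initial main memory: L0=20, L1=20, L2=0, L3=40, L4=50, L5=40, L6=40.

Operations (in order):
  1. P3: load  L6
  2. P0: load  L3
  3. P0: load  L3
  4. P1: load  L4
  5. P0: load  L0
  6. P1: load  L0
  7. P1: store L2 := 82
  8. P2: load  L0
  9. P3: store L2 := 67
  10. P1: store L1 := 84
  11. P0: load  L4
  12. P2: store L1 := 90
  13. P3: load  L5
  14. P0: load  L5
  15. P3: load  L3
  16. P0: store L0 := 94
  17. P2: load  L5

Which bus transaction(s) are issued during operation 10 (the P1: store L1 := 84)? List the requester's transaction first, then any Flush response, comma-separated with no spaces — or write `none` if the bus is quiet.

[1] P3: load  L6 | P0:I, P1:I, P2:I, P3:S(40) | bus: BusRd
[2] P0: load  L3 | P0:S(40), P1:I, P2:I, P3:I | bus: BusRd
[3] P0: load  L3 | P0:S(40), P1:I, P2:I, P3:I | bus: none
[4] P1: load  L4 | P0:I, P1:S(50), P2:I, P3:I | bus: BusRd
[5] P0: load  L0 | P0:S(20), P1:I, P2:I, P3:I | bus: BusRd
[6] P1: load  L0 | P0:S(20), P1:S(20), P2:I, P3:I | bus: BusRd
[7] P1: store L2 := 82 | P0:I, P1:M(82), P2:I, P3:I | bus: BusRdX
[8] P2: load  L0 | P0:S(20), P1:S(20), P2:S(20), P3:I | bus: BusRd
[9] P3: store L2 := 67 | P0:I, P1:I, P2:I, P3:M(67) | bus: BusRdX,Flush
[10] P1: store L1 := 84 | P0:I, P1:M(84), P2:I, P3:I | bus: BusRdX
[11] P0: load  L4 | P0:S(50), P1:S(50), P2:I, P3:I | bus: BusRd
[12] P2: store L1 := 90 | P0:I, P1:I, P2:M(90), P3:I | bus: BusRdX,Flush
[13] P3: load  L5 | P0:I, P1:I, P2:I, P3:S(40) | bus: BusRd
[14] P0: load  L5 | P0:S(40), P1:I, P2:I, P3:S(40) | bus: BusRd
[15] P3: load  L3 | P0:S(40), P1:I, P2:I, P3:S(40) | bus: BusRd
[16] P0: store L0 := 94 | P0:M(94), P1:I, P2:I, P3:I | bus: BusRdX
[17] P2: load  L5 | P0:S(40), P1:I, P2:S(40), P3:S(40) | bus: BusRd

bus = BusRdX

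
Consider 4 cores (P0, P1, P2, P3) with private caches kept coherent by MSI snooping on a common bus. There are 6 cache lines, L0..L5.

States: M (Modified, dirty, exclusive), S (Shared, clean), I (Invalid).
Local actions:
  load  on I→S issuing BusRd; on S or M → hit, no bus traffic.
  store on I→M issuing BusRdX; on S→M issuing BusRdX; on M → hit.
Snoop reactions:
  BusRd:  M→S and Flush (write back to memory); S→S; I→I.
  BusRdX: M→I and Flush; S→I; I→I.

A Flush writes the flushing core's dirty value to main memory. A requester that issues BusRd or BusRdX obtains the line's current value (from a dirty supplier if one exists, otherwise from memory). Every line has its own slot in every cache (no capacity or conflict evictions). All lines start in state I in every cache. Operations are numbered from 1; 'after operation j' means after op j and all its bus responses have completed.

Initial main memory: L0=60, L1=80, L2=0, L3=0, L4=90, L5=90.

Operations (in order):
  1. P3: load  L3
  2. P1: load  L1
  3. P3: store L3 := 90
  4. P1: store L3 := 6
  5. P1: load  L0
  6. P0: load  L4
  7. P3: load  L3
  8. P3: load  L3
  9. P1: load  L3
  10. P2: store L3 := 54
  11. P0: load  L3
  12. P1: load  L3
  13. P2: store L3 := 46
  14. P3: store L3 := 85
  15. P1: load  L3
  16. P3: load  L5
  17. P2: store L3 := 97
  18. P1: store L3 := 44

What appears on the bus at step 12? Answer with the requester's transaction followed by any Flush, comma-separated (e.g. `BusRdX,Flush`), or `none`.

bus = BusRd

[1] P3: load  L3 | P0:I, P1:I, P2:I, P3:S(0) | bus: BusRd
[2] P1: load  L1 | P0:I, P1:S(80), P2:I, P3:I | bus: BusRd
[3] P3: store L3 := 90 | P0:I, P1:I, P2:I, P3:M(90) | bus: BusRdX
[4] P1: store L3 := 6 | P0:I, P1:M(6), P2:I, P3:I | bus: BusRdX,Flush
[5] P1: load  L0 | P0:I, P1:S(60), P2:I, P3:I | bus: BusRd
[6] P0: load  L4 | P0:S(90), P1:I, P2:I, P3:I | bus: BusRd
[7] P3: load  L3 | P0:I, P1:S(6), P2:I, P3:S(6) | bus: BusRd,Flush
[8] P3: load  L3 | P0:I, P1:S(6), P2:I, P3:S(6) | bus: none
[9] P1: load  L3 | P0:I, P1:S(6), P2:I, P3:S(6) | bus: none
[10] P2: store L3 := 54 | P0:I, P1:I, P2:M(54), P3:I | bus: BusRdX
[11] P0: load  L3 | P0:S(54), P1:I, P2:S(54), P3:I | bus: BusRd,Flush
[12] P1: load  L3 | P0:S(54), P1:S(54), P2:S(54), P3:I | bus: BusRd
[13] P2: store L3 := 46 | P0:I, P1:I, P2:M(46), P3:I | bus: BusRdX
[14] P3: store L3 := 85 | P0:I, P1:I, P2:I, P3:M(85) | bus: BusRdX,Flush
[15] P1: load  L3 | P0:I, P1:S(85), P2:I, P3:S(85) | bus: BusRd,Flush
[16] P3: load  L5 | P0:I, P1:I, P2:I, P3:S(90) | bus: BusRd
[17] P2: store L3 := 97 | P0:I, P1:I, P2:M(97), P3:I | bus: BusRdX
[18] P1: store L3 := 44 | P0:I, P1:M(44), P2:I, P3:I | bus: BusRdX,Flush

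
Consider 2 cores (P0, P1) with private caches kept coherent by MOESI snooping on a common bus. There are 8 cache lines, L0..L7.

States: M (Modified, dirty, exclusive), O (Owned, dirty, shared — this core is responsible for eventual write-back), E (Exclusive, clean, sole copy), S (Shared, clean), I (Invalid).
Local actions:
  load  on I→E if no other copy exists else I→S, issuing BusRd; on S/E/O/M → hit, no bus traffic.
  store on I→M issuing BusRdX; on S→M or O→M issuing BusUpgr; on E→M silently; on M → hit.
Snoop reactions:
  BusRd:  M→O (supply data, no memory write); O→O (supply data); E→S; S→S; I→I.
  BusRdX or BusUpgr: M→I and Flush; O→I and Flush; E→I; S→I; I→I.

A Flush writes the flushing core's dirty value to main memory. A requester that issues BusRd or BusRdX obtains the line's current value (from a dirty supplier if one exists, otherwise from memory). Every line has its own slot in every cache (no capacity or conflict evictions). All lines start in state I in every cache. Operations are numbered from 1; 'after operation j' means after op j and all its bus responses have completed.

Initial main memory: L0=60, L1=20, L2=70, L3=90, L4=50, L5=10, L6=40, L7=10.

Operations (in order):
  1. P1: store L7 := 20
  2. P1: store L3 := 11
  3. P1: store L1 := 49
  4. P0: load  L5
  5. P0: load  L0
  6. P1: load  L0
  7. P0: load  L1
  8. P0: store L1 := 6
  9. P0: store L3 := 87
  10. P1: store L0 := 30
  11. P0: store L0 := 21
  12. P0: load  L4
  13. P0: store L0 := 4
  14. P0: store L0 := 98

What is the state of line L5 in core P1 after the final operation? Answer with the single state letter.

step 1: P1: store L7 := 20  ⟶  IM  (L7)  txn=BusRdX  M[L7]=10
step 2: P1: store L3 := 11  ⟶  IM  (L3)  txn=BusRdX  M[L3]=90
step 3: P1: store L1 := 49  ⟶  IM  (L1)  txn=BusRdX  M[L1]=20
step 4: P0: load  L5  ⟶  EI  (L5)  txn=BusRd  M[L5]=10
step 5: P0: load  L0  ⟶  EI  (L0)  txn=BusRd  M[L0]=60
step 6: P1: load  L0  ⟶  SS  (L0)  txn=BusRd  M[L0]=60
step 7: P0: load  L1  ⟶  SO  (L1)  txn=BusRd  M[L1]=20
step 8: P0: store L1 := 6  ⟶  MI  (L1)  txn=BusUpgr+Flush  M[L1]=49
step 9: P0: store L3 := 87  ⟶  MI  (L3)  txn=BusRdX+Flush  M[L3]=11
step 10: P1: store L0 := 30  ⟶  IM  (L0)  txn=BusUpgr  M[L0]=60
step 11: P0: store L0 := 21  ⟶  MI  (L0)  txn=BusRdX+Flush  M[L0]=30
step 12: P0: load  L4  ⟶  EI  (L4)  txn=BusRd  M[L4]=50
step 13: P0: store L0 := 4  ⟶  MI  (L0)  txn=∅  M[L0]=30
step 14: P0: store L0 := 98  ⟶  MI  (L0)  txn=∅  M[L0]=30

state = I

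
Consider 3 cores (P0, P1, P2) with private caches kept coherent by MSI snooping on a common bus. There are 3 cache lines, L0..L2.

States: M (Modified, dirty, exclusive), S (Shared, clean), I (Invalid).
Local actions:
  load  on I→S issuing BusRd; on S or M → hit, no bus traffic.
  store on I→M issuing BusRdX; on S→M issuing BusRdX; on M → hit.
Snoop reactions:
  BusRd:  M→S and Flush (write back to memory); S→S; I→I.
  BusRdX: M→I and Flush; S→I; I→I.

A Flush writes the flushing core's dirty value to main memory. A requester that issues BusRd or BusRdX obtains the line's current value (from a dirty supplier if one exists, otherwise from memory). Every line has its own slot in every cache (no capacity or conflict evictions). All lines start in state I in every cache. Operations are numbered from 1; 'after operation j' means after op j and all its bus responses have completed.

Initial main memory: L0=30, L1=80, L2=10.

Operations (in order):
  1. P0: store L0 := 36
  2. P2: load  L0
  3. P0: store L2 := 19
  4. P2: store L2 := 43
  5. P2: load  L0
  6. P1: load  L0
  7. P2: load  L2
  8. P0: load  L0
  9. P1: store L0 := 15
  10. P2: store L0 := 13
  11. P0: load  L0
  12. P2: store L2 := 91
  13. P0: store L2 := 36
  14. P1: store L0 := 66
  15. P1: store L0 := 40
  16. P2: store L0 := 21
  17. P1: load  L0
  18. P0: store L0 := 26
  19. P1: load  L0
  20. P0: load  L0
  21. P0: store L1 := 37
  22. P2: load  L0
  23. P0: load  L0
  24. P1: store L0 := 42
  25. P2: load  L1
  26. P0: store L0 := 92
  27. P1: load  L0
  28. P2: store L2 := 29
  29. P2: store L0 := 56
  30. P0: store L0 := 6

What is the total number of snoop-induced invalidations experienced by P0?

invalidations = 6

1. P0: store L0 := 36  bus=[BusRdX]  L0: P0=M P1=I P2=I  mem[L0]=30
2. P2: load  L0  bus=[BusRd,Flush]  L0: P0=S P1=I P2=S  mem[L0]=36
3. P0: store L2 := 19  bus=[BusRdX]  L2: P0=M P1=I P2=I  mem[L2]=10
4. P2: store L2 := 43  bus=[BusRdX,Flush]  L2: P0=I P1=I P2=M  mem[L2]=19
5. P2: load  L0  bus=[-]  L0: P0=S P1=I P2=S  mem[L0]=36
6. P1: load  L0  bus=[BusRd]  L0: P0=S P1=S P2=S  mem[L0]=36
7. P2: load  L2  bus=[-]  L2: P0=I P1=I P2=M  mem[L2]=19
8. P0: load  L0  bus=[-]  L0: P0=S P1=S P2=S  mem[L0]=36
9. P1: store L0 := 15  bus=[BusRdX]  L0: P0=I P1=M P2=I  mem[L0]=36
10. P2: store L0 := 13  bus=[BusRdX,Flush]  L0: P0=I P1=I P2=M  mem[L0]=15
11. P0: load  L0  bus=[BusRd,Flush]  L0: P0=S P1=I P2=S  mem[L0]=13
12. P2: store L2 := 91  bus=[-]  L2: P0=I P1=I P2=M  mem[L2]=19
13. P0: store L2 := 36  bus=[BusRdX,Flush]  L2: P0=M P1=I P2=I  mem[L2]=91
14. P1: store L0 := 66  bus=[BusRdX]  L0: P0=I P1=M P2=I  mem[L0]=13
15. P1: store L0 := 40  bus=[-]  L0: P0=I P1=M P2=I  mem[L0]=13
16. P2: store L0 := 21  bus=[BusRdX,Flush]  L0: P0=I P1=I P2=M  mem[L0]=40
17. P1: load  L0  bus=[BusRd,Flush]  L0: P0=I P1=S P2=S  mem[L0]=21
18. P0: store L0 := 26  bus=[BusRdX]  L0: P0=M P1=I P2=I  mem[L0]=21
19. P1: load  L0  bus=[BusRd,Flush]  L0: P0=S P1=S P2=I  mem[L0]=26
20. P0: load  L0  bus=[-]  L0: P0=S P1=S P2=I  mem[L0]=26
21. P0: store L1 := 37  bus=[BusRdX]  L1: P0=M P1=I P2=I  mem[L1]=80
22. P2: load  L0  bus=[BusRd]  L0: P0=S P1=S P2=S  mem[L0]=26
23. P0: load  L0  bus=[-]  L0: P0=S P1=S P2=S  mem[L0]=26
24. P1: store L0 := 42  bus=[BusRdX]  L0: P0=I P1=M P2=I  mem[L0]=26
25. P2: load  L1  bus=[BusRd,Flush]  L1: P0=S P1=I P2=S  mem[L1]=37
26. P0: store L0 := 92  bus=[BusRdX,Flush]  L0: P0=M P1=I P2=I  mem[L0]=42
27. P1: load  L0  bus=[BusRd,Flush]  L0: P0=S P1=S P2=I  mem[L0]=92
28. P2: store L2 := 29  bus=[BusRdX,Flush]  L2: P0=I P1=I P2=M  mem[L2]=36
29. P2: store L0 := 56  bus=[BusRdX]  L0: P0=I P1=I P2=M  mem[L0]=92
30. P0: store L0 := 6  bus=[BusRdX,Flush]  L0: P0=M P1=I P2=I  mem[L0]=56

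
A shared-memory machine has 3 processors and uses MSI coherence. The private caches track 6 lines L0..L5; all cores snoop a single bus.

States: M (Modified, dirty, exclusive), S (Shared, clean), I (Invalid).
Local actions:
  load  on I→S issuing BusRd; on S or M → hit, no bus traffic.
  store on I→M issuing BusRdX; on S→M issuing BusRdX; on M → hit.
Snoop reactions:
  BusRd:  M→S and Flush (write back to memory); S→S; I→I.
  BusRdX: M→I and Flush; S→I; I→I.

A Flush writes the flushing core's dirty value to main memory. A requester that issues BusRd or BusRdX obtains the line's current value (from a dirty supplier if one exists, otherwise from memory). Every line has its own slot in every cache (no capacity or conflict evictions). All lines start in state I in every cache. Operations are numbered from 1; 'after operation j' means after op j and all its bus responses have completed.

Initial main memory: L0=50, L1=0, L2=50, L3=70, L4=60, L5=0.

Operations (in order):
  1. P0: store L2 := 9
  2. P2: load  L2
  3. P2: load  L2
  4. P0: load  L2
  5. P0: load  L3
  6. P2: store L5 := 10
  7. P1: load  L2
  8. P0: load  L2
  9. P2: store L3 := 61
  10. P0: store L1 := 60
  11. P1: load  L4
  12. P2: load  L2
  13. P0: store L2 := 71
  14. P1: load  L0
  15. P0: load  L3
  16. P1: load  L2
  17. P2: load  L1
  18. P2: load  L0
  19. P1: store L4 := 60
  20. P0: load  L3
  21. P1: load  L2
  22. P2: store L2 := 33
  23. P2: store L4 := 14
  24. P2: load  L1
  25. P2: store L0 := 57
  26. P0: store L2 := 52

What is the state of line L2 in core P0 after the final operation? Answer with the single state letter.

step 1: P0: store L2 := 9  ⟶  MII  (L2)  txn=BusRdX  M[L2]=50
step 2: P2: load  L2  ⟶  SIS  (L2)  txn=BusRd+Flush  M[L2]=9
step 3: P2: load  L2  ⟶  SIS  (L2)  txn=∅  M[L2]=9
step 4: P0: load  L2  ⟶  SIS  (L2)  txn=∅  M[L2]=9
step 5: P0: load  L3  ⟶  SII  (L3)  txn=BusRd  M[L3]=70
step 6: P2: store L5 := 10  ⟶  IIM  (L5)  txn=BusRdX  M[L5]=0
step 7: P1: load  L2  ⟶  SSS  (L2)  txn=BusRd  M[L2]=9
step 8: P0: load  L2  ⟶  SSS  (L2)  txn=∅  M[L2]=9
step 9: P2: store L3 := 61  ⟶  IIM  (L3)  txn=BusRdX  M[L3]=70
step 10: P0: store L1 := 60  ⟶  MII  (L1)  txn=BusRdX  M[L1]=0
step 11: P1: load  L4  ⟶  ISI  (L4)  txn=BusRd  M[L4]=60
step 12: P2: load  L2  ⟶  SSS  (L2)  txn=∅  M[L2]=9
step 13: P0: store L2 := 71  ⟶  MII  (L2)  txn=BusRdX  M[L2]=9
step 14: P1: load  L0  ⟶  ISI  (L0)  txn=BusRd  M[L0]=50
step 15: P0: load  L3  ⟶  SIS  (L3)  txn=BusRd+Flush  M[L3]=61
step 16: P1: load  L2  ⟶  SSI  (L2)  txn=BusRd+Flush  M[L2]=71
step 17: P2: load  L1  ⟶  SIS  (L1)  txn=BusRd+Flush  M[L1]=60
step 18: P2: load  L0  ⟶  ISS  (L0)  txn=BusRd  M[L0]=50
step 19: P1: store L4 := 60  ⟶  IMI  (L4)  txn=BusRdX  M[L4]=60
step 20: P0: load  L3  ⟶  SIS  (L3)  txn=∅  M[L3]=61
step 21: P1: load  L2  ⟶  SSI  (L2)  txn=∅  M[L2]=71
step 22: P2: store L2 := 33  ⟶  IIM  (L2)  txn=BusRdX  M[L2]=71
step 23: P2: store L4 := 14  ⟶  IIM  (L4)  txn=BusRdX+Flush  M[L4]=60
step 24: P2: load  L1  ⟶  SIS  (L1)  txn=∅  M[L1]=60
step 25: P2: store L0 := 57  ⟶  IIM  (L0)  txn=BusRdX  M[L0]=50
step 26: P0: store L2 := 52  ⟶  MII  (L2)  txn=BusRdX+Flush  M[L2]=33

state = M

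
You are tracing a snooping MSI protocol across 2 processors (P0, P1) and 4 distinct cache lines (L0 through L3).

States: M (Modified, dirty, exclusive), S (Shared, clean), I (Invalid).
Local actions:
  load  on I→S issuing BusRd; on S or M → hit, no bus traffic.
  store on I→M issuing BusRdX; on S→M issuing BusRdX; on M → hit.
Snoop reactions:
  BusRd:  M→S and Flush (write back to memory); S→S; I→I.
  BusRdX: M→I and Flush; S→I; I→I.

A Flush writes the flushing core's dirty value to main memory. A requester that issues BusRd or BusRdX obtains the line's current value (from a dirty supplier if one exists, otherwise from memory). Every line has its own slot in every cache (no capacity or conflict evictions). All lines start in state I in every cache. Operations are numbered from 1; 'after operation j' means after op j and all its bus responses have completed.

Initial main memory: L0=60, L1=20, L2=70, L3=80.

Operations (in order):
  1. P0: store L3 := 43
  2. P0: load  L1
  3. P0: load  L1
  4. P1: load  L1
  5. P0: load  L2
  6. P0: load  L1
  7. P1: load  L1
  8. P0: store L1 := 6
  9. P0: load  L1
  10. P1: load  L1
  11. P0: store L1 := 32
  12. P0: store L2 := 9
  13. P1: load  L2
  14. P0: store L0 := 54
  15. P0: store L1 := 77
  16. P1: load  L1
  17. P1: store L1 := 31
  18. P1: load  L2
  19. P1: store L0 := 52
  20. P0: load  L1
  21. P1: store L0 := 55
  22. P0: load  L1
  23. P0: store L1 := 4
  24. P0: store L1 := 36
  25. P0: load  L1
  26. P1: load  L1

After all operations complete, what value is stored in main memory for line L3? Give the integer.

  op1 P0: store L3 := 43 → M/I on L3; bus BusRdX; mem=80
  op2 P0: load  L1 → S/I on L1; bus BusRd; mem=20
  op3 P0: load  L1 → S/I on L1; bus (none); mem=20
  op4 P1: load  L1 → S/S on L1; bus BusRd; mem=20
  op5 P0: load  L2 → S/I on L2; bus BusRd; mem=70
  op6 P0: load  L1 → S/S on L1; bus (none); mem=20
  op7 P1: load  L1 → S/S on L1; bus (none); mem=20
  op8 P0: store L1 := 6 → M/I on L1; bus BusRdX; mem=20
  op9 P0: load  L1 → M/I on L1; bus (none); mem=20
  op10 P1: load  L1 → S/S on L1; bus BusRd Flush; mem=6
  op11 P0: store L1 := 32 → M/I on L1; bus BusRdX; mem=6
  op12 P0: store L2 := 9 → M/I on L2; bus BusRdX; mem=70
  op13 P1: load  L2 → S/S on L2; bus BusRd Flush; mem=9
  op14 P0: store L0 := 54 → M/I on L0; bus BusRdX; mem=60
  op15 P0: store L1 := 77 → M/I on L1; bus (none); mem=6
  op16 P1: load  L1 → S/S on L1; bus BusRd Flush; mem=77
  op17 P1: store L1 := 31 → I/M on L1; bus BusRdX; mem=77
  op18 P1: load  L2 → S/S on L2; bus (none); mem=9
  op19 P1: store L0 := 52 → I/M on L0; bus BusRdX Flush; mem=54
  op20 P0: load  L1 → S/S on L1; bus BusRd Flush; mem=31
  op21 P1: store L0 := 55 → I/M on L0; bus (none); mem=54
  op22 P0: load  L1 → S/S on L1; bus (none); mem=31
  op23 P0: store L1 := 4 → M/I on L1; bus BusRdX; mem=31
  op24 P0: store L1 := 36 → M/I on L1; bus (none); mem=31
  op25 P0: load  L1 → M/I on L1; bus (none); mem=31
  op26 P1: load  L1 → S/S on L1; bus BusRd Flush; mem=36

memory[L3] = 80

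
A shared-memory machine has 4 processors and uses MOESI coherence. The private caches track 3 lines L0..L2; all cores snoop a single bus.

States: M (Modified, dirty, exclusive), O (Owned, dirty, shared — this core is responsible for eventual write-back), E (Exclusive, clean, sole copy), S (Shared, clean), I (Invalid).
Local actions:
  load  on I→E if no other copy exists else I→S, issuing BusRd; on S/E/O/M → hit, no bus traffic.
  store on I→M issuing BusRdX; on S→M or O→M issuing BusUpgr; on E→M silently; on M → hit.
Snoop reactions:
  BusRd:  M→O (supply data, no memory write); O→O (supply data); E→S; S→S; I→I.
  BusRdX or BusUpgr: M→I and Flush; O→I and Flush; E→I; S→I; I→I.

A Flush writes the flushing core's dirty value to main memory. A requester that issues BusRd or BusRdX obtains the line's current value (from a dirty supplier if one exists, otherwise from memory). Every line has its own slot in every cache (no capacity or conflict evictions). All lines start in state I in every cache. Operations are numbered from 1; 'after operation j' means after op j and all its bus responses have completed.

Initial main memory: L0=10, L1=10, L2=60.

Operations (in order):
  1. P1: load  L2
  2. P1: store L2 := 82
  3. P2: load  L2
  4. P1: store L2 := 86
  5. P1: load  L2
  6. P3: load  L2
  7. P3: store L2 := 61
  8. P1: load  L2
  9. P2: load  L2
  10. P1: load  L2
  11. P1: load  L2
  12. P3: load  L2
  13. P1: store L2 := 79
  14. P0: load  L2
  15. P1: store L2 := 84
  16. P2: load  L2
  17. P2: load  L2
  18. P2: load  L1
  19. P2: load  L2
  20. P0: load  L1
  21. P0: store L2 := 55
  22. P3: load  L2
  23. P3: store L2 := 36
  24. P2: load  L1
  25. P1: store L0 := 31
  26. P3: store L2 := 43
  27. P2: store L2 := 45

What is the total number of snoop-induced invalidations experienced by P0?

[1] P1: load  L2 | P0:I, P1:E(60), P2:I, P3:I | bus: BusRd
[2] P1: store L2 := 82 | P0:I, P1:M(82), P2:I, P3:I | bus: none
[3] P2: load  L2 | P0:I, P1:O(82), P2:S(82), P3:I | bus: BusRd
[4] P1: store L2 := 86 | P0:I, P1:M(86), P2:I, P3:I | bus: BusUpgr
[5] P1: load  L2 | P0:I, P1:M(86), P2:I, P3:I | bus: none
[6] P3: load  L2 | P0:I, P1:O(86), P2:I, P3:S(86) | bus: BusRd
[7] P3: store L2 := 61 | P0:I, P1:I, P2:I, P3:M(61) | bus: BusUpgr,Flush
[8] P1: load  L2 | P0:I, P1:S(61), P2:I, P3:O(61) | bus: BusRd
[9] P2: load  L2 | P0:I, P1:S(61), P2:S(61), P3:O(61) | bus: BusRd
[10] P1: load  L2 | P0:I, P1:S(61), P2:S(61), P3:O(61) | bus: none
[11] P1: load  L2 | P0:I, P1:S(61), P2:S(61), P3:O(61) | bus: none
[12] P3: load  L2 | P0:I, P1:S(61), P2:S(61), P3:O(61) | bus: none
[13] P1: store L2 := 79 | P0:I, P1:M(79), P2:I, P3:I | bus: BusUpgr,Flush
[14] P0: load  L2 | P0:S(79), P1:O(79), P2:I, P3:I | bus: BusRd
[15] P1: store L2 := 84 | P0:I, P1:M(84), P2:I, P3:I | bus: BusUpgr
[16] P2: load  L2 | P0:I, P1:O(84), P2:S(84), P3:I | bus: BusRd
[17] P2: load  L2 | P0:I, P1:O(84), P2:S(84), P3:I | bus: none
[18] P2: load  L1 | P0:I, P1:I, P2:E(10), P3:I | bus: BusRd
[19] P2: load  L2 | P0:I, P1:O(84), P2:S(84), P3:I | bus: none
[20] P0: load  L1 | P0:S(10), P1:I, P2:S(10), P3:I | bus: BusRd
[21] P0: store L2 := 55 | P0:M(55), P1:I, P2:I, P3:I | bus: BusRdX,Flush
[22] P3: load  L2 | P0:O(55), P1:I, P2:I, P3:S(55) | bus: BusRd
[23] P3: store L2 := 36 | P0:I, P1:I, P2:I, P3:M(36) | bus: BusUpgr,Flush
[24] P2: load  L1 | P0:S(10), P1:I, P2:S(10), P3:I | bus: none
[25] P1: store L0 := 31 | P0:I, P1:M(31), P2:I, P3:I | bus: BusRdX
[26] P3: store L2 := 43 | P0:I, P1:I, P2:I, P3:M(43) | bus: none
[27] P2: store L2 := 45 | P0:I, P1:I, P2:M(45), P3:I | bus: BusRdX,Flush

invalidations = 2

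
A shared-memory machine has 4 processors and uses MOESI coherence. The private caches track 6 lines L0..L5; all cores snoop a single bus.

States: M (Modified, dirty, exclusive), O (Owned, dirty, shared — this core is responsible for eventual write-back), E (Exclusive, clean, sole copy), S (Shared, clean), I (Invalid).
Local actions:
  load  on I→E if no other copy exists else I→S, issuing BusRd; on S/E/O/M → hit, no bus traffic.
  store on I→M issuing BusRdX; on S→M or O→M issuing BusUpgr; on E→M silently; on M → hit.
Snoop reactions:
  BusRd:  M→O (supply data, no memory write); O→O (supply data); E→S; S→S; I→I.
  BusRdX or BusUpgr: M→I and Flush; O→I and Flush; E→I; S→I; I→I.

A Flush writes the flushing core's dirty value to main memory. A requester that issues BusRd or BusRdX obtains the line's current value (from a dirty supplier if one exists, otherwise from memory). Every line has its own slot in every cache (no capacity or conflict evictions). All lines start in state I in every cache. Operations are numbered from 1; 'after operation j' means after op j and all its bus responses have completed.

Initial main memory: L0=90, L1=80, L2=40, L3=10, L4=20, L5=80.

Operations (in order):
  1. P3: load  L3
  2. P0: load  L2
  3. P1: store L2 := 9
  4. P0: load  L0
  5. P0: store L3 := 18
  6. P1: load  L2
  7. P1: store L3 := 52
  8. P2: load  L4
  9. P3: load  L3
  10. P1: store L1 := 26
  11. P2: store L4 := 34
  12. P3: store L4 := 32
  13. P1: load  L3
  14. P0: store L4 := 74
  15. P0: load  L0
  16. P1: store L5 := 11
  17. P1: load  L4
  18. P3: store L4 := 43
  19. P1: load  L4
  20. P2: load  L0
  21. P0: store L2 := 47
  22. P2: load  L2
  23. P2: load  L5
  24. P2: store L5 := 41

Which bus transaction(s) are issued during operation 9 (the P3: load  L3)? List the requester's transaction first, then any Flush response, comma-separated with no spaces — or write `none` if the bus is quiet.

[1] P3: load  L3 | P0:I, P1:I, P2:I, P3:E(10) | bus: BusRd
[2] P0: load  L2 | P0:E(40), P1:I, P2:I, P3:I | bus: BusRd
[3] P1: store L2 := 9 | P0:I, P1:M(9), P2:I, P3:I | bus: BusRdX
[4] P0: load  L0 | P0:E(90), P1:I, P2:I, P3:I | bus: BusRd
[5] P0: store L3 := 18 | P0:M(18), P1:I, P2:I, P3:I | bus: BusRdX
[6] P1: load  L2 | P0:I, P1:M(9), P2:I, P3:I | bus: none
[7] P1: store L3 := 52 | P0:I, P1:M(52), P2:I, P3:I | bus: BusRdX,Flush
[8] P2: load  L4 | P0:I, P1:I, P2:E(20), P3:I | bus: BusRd
[9] P3: load  L3 | P0:I, P1:O(52), P2:I, P3:S(52) | bus: BusRd
[10] P1: store L1 := 26 | P0:I, P1:M(26), P2:I, P3:I | bus: BusRdX
[11] P2: store L4 := 34 | P0:I, P1:I, P2:M(34), P3:I | bus: none
[12] P3: store L4 := 32 | P0:I, P1:I, P2:I, P3:M(32) | bus: BusRdX,Flush
[13] P1: load  L3 | P0:I, P1:O(52), P2:I, P3:S(52) | bus: none
[14] P0: store L4 := 74 | P0:M(74), P1:I, P2:I, P3:I | bus: BusRdX,Flush
[15] P0: load  L0 | P0:E(90), P1:I, P2:I, P3:I | bus: none
[16] P1: store L5 := 11 | P0:I, P1:M(11), P2:I, P3:I | bus: BusRdX
[17] P1: load  L4 | P0:O(74), P1:S(74), P2:I, P3:I | bus: BusRd
[18] P3: store L4 := 43 | P0:I, P1:I, P2:I, P3:M(43) | bus: BusRdX,Flush
[19] P1: load  L4 | P0:I, P1:S(43), P2:I, P3:O(43) | bus: BusRd
[20] P2: load  L0 | P0:S(90), P1:I, P2:S(90), P3:I | bus: BusRd
[21] P0: store L2 := 47 | P0:M(47), P1:I, P2:I, P3:I | bus: BusRdX,Flush
[22] P2: load  L2 | P0:O(47), P1:I, P2:S(47), P3:I | bus: BusRd
[23] P2: load  L5 | P0:I, P1:O(11), P2:S(11), P3:I | bus: BusRd
[24] P2: store L5 := 41 | P0:I, P1:I, P2:M(41), P3:I | bus: BusUpgr,Flush

bus = BusRd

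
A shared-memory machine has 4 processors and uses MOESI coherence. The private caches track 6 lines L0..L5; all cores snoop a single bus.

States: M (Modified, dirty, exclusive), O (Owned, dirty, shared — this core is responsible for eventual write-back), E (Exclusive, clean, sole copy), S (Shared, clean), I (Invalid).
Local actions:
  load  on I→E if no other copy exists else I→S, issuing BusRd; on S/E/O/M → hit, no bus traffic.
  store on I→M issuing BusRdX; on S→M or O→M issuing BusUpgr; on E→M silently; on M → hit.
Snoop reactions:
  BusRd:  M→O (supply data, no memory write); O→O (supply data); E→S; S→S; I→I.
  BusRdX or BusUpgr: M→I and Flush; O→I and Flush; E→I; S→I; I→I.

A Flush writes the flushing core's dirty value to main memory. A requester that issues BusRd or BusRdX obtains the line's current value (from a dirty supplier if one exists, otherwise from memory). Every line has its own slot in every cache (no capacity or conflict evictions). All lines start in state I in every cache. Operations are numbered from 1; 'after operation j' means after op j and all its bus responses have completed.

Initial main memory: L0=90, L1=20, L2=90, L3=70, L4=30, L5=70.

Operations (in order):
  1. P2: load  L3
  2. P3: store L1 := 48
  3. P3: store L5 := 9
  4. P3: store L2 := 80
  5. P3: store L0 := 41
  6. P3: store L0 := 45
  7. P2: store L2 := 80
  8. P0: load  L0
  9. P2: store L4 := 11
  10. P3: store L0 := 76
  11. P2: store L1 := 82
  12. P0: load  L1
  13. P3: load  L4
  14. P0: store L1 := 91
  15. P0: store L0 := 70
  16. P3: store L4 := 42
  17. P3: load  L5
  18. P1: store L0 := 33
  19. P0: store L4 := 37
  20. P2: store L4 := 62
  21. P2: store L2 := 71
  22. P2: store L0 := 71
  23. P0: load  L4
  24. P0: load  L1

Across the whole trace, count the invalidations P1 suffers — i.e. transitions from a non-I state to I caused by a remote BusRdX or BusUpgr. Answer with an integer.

invalidations = 1

  op1 P2: load  L3 → I/I/E/I on L3; bus BusRd; mem=70
  op2 P3: store L1 := 48 → I/I/I/M on L1; bus BusRdX; mem=20
  op3 P3: store L5 := 9 → I/I/I/M on L5; bus BusRdX; mem=70
  op4 P3: store L2 := 80 → I/I/I/M on L2; bus BusRdX; mem=90
  op5 P3: store L0 := 41 → I/I/I/M on L0; bus BusRdX; mem=90
  op6 P3: store L0 := 45 → I/I/I/M on L0; bus (none); mem=90
  op7 P2: store L2 := 80 → I/I/M/I on L2; bus BusRdX Flush; mem=80
  op8 P0: load  L0 → S/I/I/O on L0; bus BusRd; mem=90
  op9 P2: store L4 := 11 → I/I/M/I on L4; bus BusRdX; mem=30
  op10 P3: store L0 := 76 → I/I/I/M on L0; bus BusUpgr; mem=90
  op11 P2: store L1 := 82 → I/I/M/I on L1; bus BusRdX Flush; mem=48
  op12 P0: load  L1 → S/I/O/I on L1; bus BusRd; mem=48
  op13 P3: load  L4 → I/I/O/S on L4; bus BusRd; mem=30
  op14 P0: store L1 := 91 → M/I/I/I on L1; bus BusUpgr Flush; mem=82
  op15 P0: store L0 := 70 → M/I/I/I on L0; bus BusRdX Flush; mem=76
  op16 P3: store L4 := 42 → I/I/I/M on L4; bus BusUpgr Flush; mem=11
  op17 P3: load  L5 → I/I/I/M on L5; bus (none); mem=70
  op18 P1: store L0 := 33 → I/M/I/I on L0; bus BusRdX Flush; mem=70
  op19 P0: store L4 := 37 → M/I/I/I on L4; bus BusRdX Flush; mem=42
  op20 P2: store L4 := 62 → I/I/M/I on L4; bus BusRdX Flush; mem=37
  op21 P2: store L2 := 71 → I/I/M/I on L2; bus (none); mem=80
  op22 P2: store L0 := 71 → I/I/M/I on L0; bus BusRdX Flush; mem=33
  op23 P0: load  L4 → S/I/O/I on L4; bus BusRd; mem=37
  op24 P0: load  L1 → M/I/I/I on L1; bus (none); mem=82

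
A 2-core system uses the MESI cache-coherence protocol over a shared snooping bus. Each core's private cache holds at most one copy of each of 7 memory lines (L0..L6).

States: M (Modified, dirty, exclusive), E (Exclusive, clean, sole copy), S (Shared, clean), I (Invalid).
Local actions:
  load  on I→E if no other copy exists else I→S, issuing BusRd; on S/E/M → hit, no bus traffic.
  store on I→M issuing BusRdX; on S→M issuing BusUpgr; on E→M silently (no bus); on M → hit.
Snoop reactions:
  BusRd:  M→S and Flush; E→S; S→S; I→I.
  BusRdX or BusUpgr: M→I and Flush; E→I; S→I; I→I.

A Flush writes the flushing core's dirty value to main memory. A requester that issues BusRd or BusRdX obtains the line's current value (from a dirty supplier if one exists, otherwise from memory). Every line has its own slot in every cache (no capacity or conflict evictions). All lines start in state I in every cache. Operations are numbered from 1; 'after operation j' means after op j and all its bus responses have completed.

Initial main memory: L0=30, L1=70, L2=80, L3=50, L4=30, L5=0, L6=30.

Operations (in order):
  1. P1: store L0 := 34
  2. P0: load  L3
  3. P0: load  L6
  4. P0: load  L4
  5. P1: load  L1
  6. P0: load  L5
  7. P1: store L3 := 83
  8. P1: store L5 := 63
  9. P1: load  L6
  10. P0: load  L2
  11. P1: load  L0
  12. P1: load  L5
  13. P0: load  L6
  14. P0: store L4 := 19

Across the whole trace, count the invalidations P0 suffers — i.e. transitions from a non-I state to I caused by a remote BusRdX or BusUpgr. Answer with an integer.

invalidations = 2

step 1: P1: store L0 := 34  ⟶  IM  (L0)  txn=BusRdX  M[L0]=30
step 2: P0: load  L3  ⟶  EI  (L3)  txn=BusRd  M[L3]=50
step 3: P0: load  L6  ⟶  EI  (L6)  txn=BusRd  M[L6]=30
step 4: P0: load  L4  ⟶  EI  (L4)  txn=BusRd  M[L4]=30
step 5: P1: load  L1  ⟶  IE  (L1)  txn=BusRd  M[L1]=70
step 6: P0: load  L5  ⟶  EI  (L5)  txn=BusRd  M[L5]=0
step 7: P1: store L3 := 83  ⟶  IM  (L3)  txn=BusRdX  M[L3]=50
step 8: P1: store L5 := 63  ⟶  IM  (L5)  txn=BusRdX  M[L5]=0
step 9: P1: load  L6  ⟶  SS  (L6)  txn=BusRd  M[L6]=30
step 10: P0: load  L2  ⟶  EI  (L2)  txn=BusRd  M[L2]=80
step 11: P1: load  L0  ⟶  IM  (L0)  txn=∅  M[L0]=30
step 12: P1: load  L5  ⟶  IM  (L5)  txn=∅  M[L5]=0
step 13: P0: load  L6  ⟶  SS  (L6)  txn=∅  M[L6]=30
step 14: P0: store L4 := 19  ⟶  MI  (L4)  txn=∅  M[L4]=30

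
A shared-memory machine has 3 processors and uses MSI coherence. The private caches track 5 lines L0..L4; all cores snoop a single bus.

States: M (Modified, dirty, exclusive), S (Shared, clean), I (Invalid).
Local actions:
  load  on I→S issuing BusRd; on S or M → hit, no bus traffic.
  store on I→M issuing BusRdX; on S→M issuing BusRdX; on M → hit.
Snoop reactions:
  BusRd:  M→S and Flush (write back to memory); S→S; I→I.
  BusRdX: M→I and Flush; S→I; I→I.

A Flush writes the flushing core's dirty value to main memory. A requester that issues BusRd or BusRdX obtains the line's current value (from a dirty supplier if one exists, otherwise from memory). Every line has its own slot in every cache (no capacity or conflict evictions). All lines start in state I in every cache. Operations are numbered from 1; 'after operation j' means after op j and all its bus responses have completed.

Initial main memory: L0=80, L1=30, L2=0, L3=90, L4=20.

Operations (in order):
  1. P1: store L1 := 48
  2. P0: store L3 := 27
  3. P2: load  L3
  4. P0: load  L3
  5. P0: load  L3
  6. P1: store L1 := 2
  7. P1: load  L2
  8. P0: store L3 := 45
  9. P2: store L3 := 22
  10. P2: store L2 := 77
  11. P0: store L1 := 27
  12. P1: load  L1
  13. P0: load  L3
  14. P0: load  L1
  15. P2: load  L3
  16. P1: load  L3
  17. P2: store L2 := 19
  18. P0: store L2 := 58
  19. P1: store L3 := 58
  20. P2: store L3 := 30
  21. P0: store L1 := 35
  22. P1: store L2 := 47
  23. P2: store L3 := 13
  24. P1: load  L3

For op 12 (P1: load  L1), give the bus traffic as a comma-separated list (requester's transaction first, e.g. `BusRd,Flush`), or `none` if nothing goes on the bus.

step 1: P1: store L1 := 48  ⟶  IMI  (L1)  txn=BusRdX  M[L1]=30
step 2: P0: store L3 := 27  ⟶  MII  (L3)  txn=BusRdX  M[L3]=90
step 3: P2: load  L3  ⟶  SIS  (L3)  txn=BusRd+Flush  M[L3]=27
step 4: P0: load  L3  ⟶  SIS  (L3)  txn=∅  M[L3]=27
step 5: P0: load  L3  ⟶  SIS  (L3)  txn=∅  M[L3]=27
step 6: P1: store L1 := 2  ⟶  IMI  (L1)  txn=∅  M[L1]=30
step 7: P1: load  L2  ⟶  ISI  (L2)  txn=BusRd  M[L2]=0
step 8: P0: store L3 := 45  ⟶  MII  (L3)  txn=BusRdX  M[L3]=27
step 9: P2: store L3 := 22  ⟶  IIM  (L3)  txn=BusRdX+Flush  M[L3]=45
step 10: P2: store L2 := 77  ⟶  IIM  (L2)  txn=BusRdX  M[L2]=0
step 11: P0: store L1 := 27  ⟶  MII  (L1)  txn=BusRdX+Flush  M[L1]=2
step 12: P1: load  L1  ⟶  SSI  (L1)  txn=BusRd+Flush  M[L1]=27
step 13: P0: load  L3  ⟶  SIS  (L3)  txn=BusRd+Flush  M[L3]=22
step 14: P0: load  L1  ⟶  SSI  (L1)  txn=∅  M[L1]=27
step 15: P2: load  L3  ⟶  SIS  (L3)  txn=∅  M[L3]=22
step 16: P1: load  L3  ⟶  SSS  (L3)  txn=BusRd  M[L3]=22
step 17: P2: store L2 := 19  ⟶  IIM  (L2)  txn=∅  M[L2]=0
step 18: P0: store L2 := 58  ⟶  MII  (L2)  txn=BusRdX+Flush  M[L2]=19
step 19: P1: store L3 := 58  ⟶  IMI  (L3)  txn=BusRdX  M[L3]=22
step 20: P2: store L3 := 30  ⟶  IIM  (L3)  txn=BusRdX+Flush  M[L3]=58
step 21: P0: store L1 := 35  ⟶  MII  (L1)  txn=BusRdX  M[L1]=27
step 22: P1: store L2 := 47  ⟶  IMI  (L2)  txn=BusRdX+Flush  M[L2]=58
step 23: P2: store L3 := 13  ⟶  IIM  (L3)  txn=∅  M[L3]=58
step 24: P1: load  L3  ⟶  ISS  (L3)  txn=BusRd+Flush  M[L3]=13

bus = BusRd,Flush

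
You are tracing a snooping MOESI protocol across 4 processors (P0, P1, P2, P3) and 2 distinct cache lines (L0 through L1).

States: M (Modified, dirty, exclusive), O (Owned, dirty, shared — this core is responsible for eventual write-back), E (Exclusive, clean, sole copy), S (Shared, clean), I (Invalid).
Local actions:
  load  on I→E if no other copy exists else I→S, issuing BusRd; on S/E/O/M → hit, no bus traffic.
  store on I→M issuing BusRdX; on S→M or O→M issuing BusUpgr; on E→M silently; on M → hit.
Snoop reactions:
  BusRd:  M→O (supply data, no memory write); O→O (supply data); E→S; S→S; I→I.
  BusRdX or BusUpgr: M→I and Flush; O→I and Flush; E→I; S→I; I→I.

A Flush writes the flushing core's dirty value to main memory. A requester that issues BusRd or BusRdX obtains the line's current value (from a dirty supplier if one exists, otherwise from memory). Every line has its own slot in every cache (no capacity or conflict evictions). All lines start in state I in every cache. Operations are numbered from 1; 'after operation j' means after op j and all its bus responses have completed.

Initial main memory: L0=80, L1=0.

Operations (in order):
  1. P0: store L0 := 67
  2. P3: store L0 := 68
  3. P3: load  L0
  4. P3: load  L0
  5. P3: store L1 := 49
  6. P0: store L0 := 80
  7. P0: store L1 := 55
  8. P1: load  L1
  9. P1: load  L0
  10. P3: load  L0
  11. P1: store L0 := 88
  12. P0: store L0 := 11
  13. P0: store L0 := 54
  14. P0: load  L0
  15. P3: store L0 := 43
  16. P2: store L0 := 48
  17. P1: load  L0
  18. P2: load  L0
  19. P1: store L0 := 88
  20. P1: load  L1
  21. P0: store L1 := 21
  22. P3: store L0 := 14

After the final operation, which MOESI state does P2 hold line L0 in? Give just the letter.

1. P0: store L0 := 67  bus=[BusRdX]  L0: P0=M P1=I P2=I P3=I  mem[L0]=80
2. P3: store L0 := 68  bus=[BusRdX,Flush]  L0: P0=I P1=I P2=I P3=M  mem[L0]=67
3. P3: load  L0  bus=[-]  L0: P0=I P1=I P2=I P3=M  mem[L0]=67
4. P3: load  L0  bus=[-]  L0: P0=I P1=I P2=I P3=M  mem[L0]=67
5. P3: store L1 := 49  bus=[BusRdX]  L1: P0=I P1=I P2=I P3=M  mem[L1]=0
6. P0: store L0 := 80  bus=[BusRdX,Flush]  L0: P0=M P1=I P2=I P3=I  mem[L0]=68
7. P0: store L1 := 55  bus=[BusRdX,Flush]  L1: P0=M P1=I P2=I P3=I  mem[L1]=49
8. P1: load  L1  bus=[BusRd]  L1: P0=O P1=S P2=I P3=I  mem[L1]=49
9. P1: load  L0  bus=[BusRd]  L0: P0=O P1=S P2=I P3=I  mem[L0]=68
10. P3: load  L0  bus=[BusRd]  L0: P0=O P1=S P2=I P3=S  mem[L0]=68
11. P1: store L0 := 88  bus=[BusUpgr,Flush]  L0: P0=I P1=M P2=I P3=I  mem[L0]=80
12. P0: store L0 := 11  bus=[BusRdX,Flush]  L0: P0=M P1=I P2=I P3=I  mem[L0]=88
13. P0: store L0 := 54  bus=[-]  L0: P0=M P1=I P2=I P3=I  mem[L0]=88
14. P0: load  L0  bus=[-]  L0: P0=M P1=I P2=I P3=I  mem[L0]=88
15. P3: store L0 := 43  bus=[BusRdX,Flush]  L0: P0=I P1=I P2=I P3=M  mem[L0]=54
16. P2: store L0 := 48  bus=[BusRdX,Flush]  L0: P0=I P1=I P2=M P3=I  mem[L0]=43
17. P1: load  L0  bus=[BusRd]  L0: P0=I P1=S P2=O P3=I  mem[L0]=43
18. P2: load  L0  bus=[-]  L0: P0=I P1=S P2=O P3=I  mem[L0]=43
19. P1: store L0 := 88  bus=[BusUpgr,Flush]  L0: P0=I P1=M P2=I P3=I  mem[L0]=48
20. P1: load  L1  bus=[-]  L1: P0=O P1=S P2=I P3=I  mem[L1]=49
21. P0: store L1 := 21  bus=[BusUpgr]  L1: P0=M P1=I P2=I P3=I  mem[L1]=49
22. P3: store L0 := 14  bus=[BusRdX,Flush]  L0: P0=I P1=I P2=I P3=M  mem[L0]=88

state = I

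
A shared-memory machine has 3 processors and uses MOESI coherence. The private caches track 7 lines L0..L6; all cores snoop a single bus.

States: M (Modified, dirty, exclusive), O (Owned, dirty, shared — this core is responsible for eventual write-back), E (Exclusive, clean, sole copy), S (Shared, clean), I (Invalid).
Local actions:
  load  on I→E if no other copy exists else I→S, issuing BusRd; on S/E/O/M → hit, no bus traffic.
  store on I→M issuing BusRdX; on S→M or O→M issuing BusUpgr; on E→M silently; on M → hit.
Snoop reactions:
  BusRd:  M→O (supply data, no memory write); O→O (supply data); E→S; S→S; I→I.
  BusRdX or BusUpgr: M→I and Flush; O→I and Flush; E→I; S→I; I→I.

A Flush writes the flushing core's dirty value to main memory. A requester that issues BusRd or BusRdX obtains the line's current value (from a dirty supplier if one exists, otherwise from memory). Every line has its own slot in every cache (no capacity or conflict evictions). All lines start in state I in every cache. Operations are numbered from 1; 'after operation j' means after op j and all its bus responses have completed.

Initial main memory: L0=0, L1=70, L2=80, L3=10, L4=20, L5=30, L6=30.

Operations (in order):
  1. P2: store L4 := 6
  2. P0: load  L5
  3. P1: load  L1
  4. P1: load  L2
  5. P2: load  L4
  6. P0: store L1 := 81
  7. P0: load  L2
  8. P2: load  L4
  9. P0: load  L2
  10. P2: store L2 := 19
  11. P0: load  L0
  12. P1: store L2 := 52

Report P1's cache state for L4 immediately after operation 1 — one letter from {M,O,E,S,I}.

1. P2: store L4 := 6  bus=[BusRdX]  L4: P0=I P1=I P2=M  mem[L4]=20
2. P0: load  L5  bus=[BusRd]  L5: P0=E P1=I P2=I  mem[L5]=30
3. P1: load  L1  bus=[BusRd]  L1: P0=I P1=E P2=I  mem[L1]=70
4. P1: load  L2  bus=[BusRd]  L2: P0=I P1=E P2=I  mem[L2]=80
5. P2: load  L4  bus=[-]  L4: P0=I P1=I P2=M  mem[L4]=20
6. P0: store L1 := 81  bus=[BusRdX]  L1: P0=M P1=I P2=I  mem[L1]=70
7. P0: load  L2  bus=[BusRd]  L2: P0=S P1=S P2=I  mem[L2]=80
8. P2: load  L4  bus=[-]  L4: P0=I P1=I P2=M  mem[L4]=20
9. P0: load  L2  bus=[-]  L2: P0=S P1=S P2=I  mem[L2]=80
10. P2: store L2 := 19  bus=[BusRdX]  L2: P0=I P1=I P2=M  mem[L2]=80
11. P0: load  L0  bus=[BusRd]  L0: P0=E P1=I P2=I  mem[L0]=0
12. P1: store L2 := 52  bus=[BusRdX,Flush]  L2: P0=I P1=M P2=I  mem[L2]=19

state = I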